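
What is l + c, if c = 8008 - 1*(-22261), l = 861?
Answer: 31130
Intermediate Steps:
c = 30269 (c = 8008 + 22261 = 30269)
l + c = 861 + 30269 = 31130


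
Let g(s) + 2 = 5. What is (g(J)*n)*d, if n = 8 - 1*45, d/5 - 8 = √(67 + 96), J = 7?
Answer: -4440 - 555*√163 ≈ -11526.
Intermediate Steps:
g(s) = 3 (g(s) = -2 + 5 = 3)
d = 40 + 5*√163 (d = 40 + 5*√(67 + 96) = 40 + 5*√163 ≈ 103.84)
n = -37 (n = 8 - 45 = -37)
(g(J)*n)*d = (3*(-37))*(40 + 5*√163) = -111*(40 + 5*√163) = -4440 - 555*√163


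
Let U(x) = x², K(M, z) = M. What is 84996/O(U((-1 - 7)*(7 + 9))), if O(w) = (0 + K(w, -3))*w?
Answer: 21249/67108864 ≈ 0.00031663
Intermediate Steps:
O(w) = w² (O(w) = (0 + w)*w = w*w = w²)
84996/O(U((-1 - 7)*(7 + 9))) = 84996/((((-1 - 7)*(7 + 9))²)²) = 84996/(((-8*16)²)²) = 84996/(((-128)²)²) = 84996/(16384²) = 84996/268435456 = 84996*(1/268435456) = 21249/67108864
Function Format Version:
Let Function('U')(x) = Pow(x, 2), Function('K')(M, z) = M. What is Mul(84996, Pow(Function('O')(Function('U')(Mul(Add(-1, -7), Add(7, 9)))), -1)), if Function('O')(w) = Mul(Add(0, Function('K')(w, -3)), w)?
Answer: Rational(21249, 67108864) ≈ 0.00031663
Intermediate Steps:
Function('O')(w) = Pow(w, 2) (Function('O')(w) = Mul(Add(0, w), w) = Mul(w, w) = Pow(w, 2))
Mul(84996, Pow(Function('O')(Function('U')(Mul(Add(-1, -7), Add(7, 9)))), -1)) = Mul(84996, Pow(Pow(Pow(Mul(Add(-1, -7), Add(7, 9)), 2), 2), -1)) = Mul(84996, Pow(Pow(Pow(Mul(-8, 16), 2), 2), -1)) = Mul(84996, Pow(Pow(Pow(-128, 2), 2), -1)) = Mul(84996, Pow(Pow(16384, 2), -1)) = Mul(84996, Pow(268435456, -1)) = Mul(84996, Rational(1, 268435456)) = Rational(21249, 67108864)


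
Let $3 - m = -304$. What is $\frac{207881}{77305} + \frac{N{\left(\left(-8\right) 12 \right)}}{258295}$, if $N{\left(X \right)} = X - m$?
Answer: $\frac{10732693796}{3993498995} \approx 2.6875$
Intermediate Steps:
$m = 307$ ($m = 3 - -304 = 3 + 304 = 307$)
$N{\left(X \right)} = -307 + X$ ($N{\left(X \right)} = X - 307 = -307 + X$)
$\frac{207881}{77305} + \frac{N{\left(\left(-8\right) 12 \right)}}{258295} = \frac{207881}{77305} + \frac{-307 - 96}{258295} = 207881 \cdot \frac{1}{77305} + \left(-307 - 96\right) \frac{1}{258295} = \frac{207881}{77305} - \frac{403}{258295} = \frac{10732693796}{3993498995}$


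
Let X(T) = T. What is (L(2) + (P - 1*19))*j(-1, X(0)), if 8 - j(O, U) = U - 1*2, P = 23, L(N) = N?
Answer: 60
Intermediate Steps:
j(O, U) = 10 - U (j(O, U) = 8 - (U - 1*2) = 8 - (U - 2) = 8 - (-2 + U) = 8 + (2 - U) = 10 - U)
(L(2) + (P - 1*19))*j(-1, X(0)) = (2 + (23 - 1*19))*(10 - 1*0) = (2 + (23 - 19))*(10 + 0) = (2 + 4)*10 = 6*10 = 60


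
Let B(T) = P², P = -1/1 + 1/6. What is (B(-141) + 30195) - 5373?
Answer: 893617/36 ≈ 24823.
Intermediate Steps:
P = -⅚ (P = -1*1 + 1*(⅙) = -1 + ⅙ = -⅚ ≈ -0.83333)
B(T) = 25/36 (B(T) = (-⅚)² = 25/36)
(B(-141) + 30195) - 5373 = (25/36 + 30195) - 5373 = 1087045/36 - 5373 = 893617/36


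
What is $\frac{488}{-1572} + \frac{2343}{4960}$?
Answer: $\frac{315679}{1949280} \approx 0.16195$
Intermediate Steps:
$\frac{488}{-1572} + \frac{2343}{4960} = 488 \left(- \frac{1}{1572}\right) + 2343 \cdot \frac{1}{4960} = - \frac{122}{393} + \frac{2343}{4960} = \frac{315679}{1949280}$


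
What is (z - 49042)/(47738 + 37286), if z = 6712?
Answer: -21165/42512 ≈ -0.49786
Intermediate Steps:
(z - 49042)/(47738 + 37286) = (6712 - 49042)/(47738 + 37286) = -42330/85024 = -42330*1/85024 = -21165/42512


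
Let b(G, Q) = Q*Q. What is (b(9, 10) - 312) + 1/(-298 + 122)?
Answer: -37313/176 ≈ -212.01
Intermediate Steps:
b(G, Q) = Q²
(b(9, 10) - 312) + 1/(-298 + 122) = (10² - 312) + 1/(-298 + 122) = (100 - 312) + 1/(-176) = -212 - 1/176 = -37313/176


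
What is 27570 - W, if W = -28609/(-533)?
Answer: 14666201/533 ≈ 27516.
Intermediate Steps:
W = 28609/533 (W = -28609*(-1/533) = 28609/533 ≈ 53.675)
27570 - W = 27570 - 1*28609/533 = 27570 - 28609/533 = 14666201/533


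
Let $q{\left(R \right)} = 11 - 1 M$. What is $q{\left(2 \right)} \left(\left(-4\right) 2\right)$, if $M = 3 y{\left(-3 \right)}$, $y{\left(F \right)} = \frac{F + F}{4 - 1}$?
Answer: $-136$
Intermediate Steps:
$y{\left(F \right)} = \frac{2 F}{3}$
$M = -6$ ($M = 3 \cdot \frac{2}{3} \left(-3\right) = 3 \left(-2\right) = -6$)
$q{\left(R \right)} = 17$ ($q{\left(R \right)} = 11 - 1 \left(-6\right) = 11 - -6 = 11 + 6 = 17$)
$q{\left(2 \right)} \left(\left(-4\right) 2\right) = 17 \left(\left(-4\right) 2\right) = 17 \left(-8\right) = -136$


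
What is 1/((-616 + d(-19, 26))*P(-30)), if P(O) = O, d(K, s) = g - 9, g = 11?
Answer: 1/18420 ≈ 5.4289e-5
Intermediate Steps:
d(K, s) = 2 (d(K, s) = 11 - 9 = 2)
1/((-616 + d(-19, 26))*P(-30)) = 1/((-616 + 2)*(-30)) = -1/30/(-614) = -1/614*(-1/30) = 1/18420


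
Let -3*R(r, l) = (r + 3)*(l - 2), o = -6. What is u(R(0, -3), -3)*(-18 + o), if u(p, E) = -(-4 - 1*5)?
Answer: -216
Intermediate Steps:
R(r, l) = -(-2 + l)*(3 + r)/3 (R(r, l) = -(r + 3)*(l - 2)/3 = -(3 + r)*(-2 + l)/3 = -(-2 + l)*(3 + r)/3)
u(p, E) = 9 (u(p, E) = -(-4 - 5) = -1*(-9) = 9)
u(R(0, -3), -3)*(-18 + o) = 9*(-18 - 6) = 9*(-24) = -216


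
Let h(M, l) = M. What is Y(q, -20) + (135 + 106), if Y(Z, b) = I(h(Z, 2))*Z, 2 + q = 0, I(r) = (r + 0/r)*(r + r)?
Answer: 225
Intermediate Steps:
I(r) = 2*r² (I(r) = (r + 0)*(2*r) = r*(2*r) = 2*r²)
q = -2 (q = -2 + 0 = -2)
Y(Z, b) = 2*Z³ (Y(Z, b) = (2*Z²)*Z = 2*Z³)
Y(q, -20) + (135 + 106) = 2*(-2)³ + (135 + 106) = 2*(-8) + 241 = -16 + 241 = 225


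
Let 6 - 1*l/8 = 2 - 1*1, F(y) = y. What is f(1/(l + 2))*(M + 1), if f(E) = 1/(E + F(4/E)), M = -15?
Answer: -588/7057 ≈ -0.083322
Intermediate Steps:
l = 40 (l = 48 - 8*(2 - 1*1) = 48 - 8*(2 - 1) = 48 - 8*1 = 48 - 8 = 40)
f(E) = 1/(E + 4/E)
f(1/(l + 2))*(M + 1) = (1/((40 + 2)*(4 + (1/(40 + 2))**2)))*(-15 + 1) = (1/(42*(4 + (1/42)**2)))*(-14) = (1/(42*(4 + 1/1764)))*(-14) = (1/(42*(7057/1764)))*(-14) = ((1/42)*(1764/7057))*(-14) = (42/7057)*(-14) = -588/7057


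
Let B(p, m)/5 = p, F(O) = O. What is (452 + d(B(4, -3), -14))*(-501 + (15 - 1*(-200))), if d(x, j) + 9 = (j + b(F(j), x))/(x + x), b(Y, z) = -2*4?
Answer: -1265407/10 ≈ -1.2654e+5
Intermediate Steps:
b(Y, z) = -8
B(p, m) = 5*p
d(x, j) = -9 + (-8 + j)/(2*x) (d(x, j) = -9 + (j - 8)/(x + x) = -9 + (-8 + j)/((2*x)) = -9 + (-8 + j)*(1/(2*x)) = -9 + (-8 + j)/(2*x))
(452 + d(B(4, -3), -14))*(-501 + (15 - 1*(-200))) = (452 + (-8 - 14 - 90*4)/(2*((5*4))))*(-501 + (15 - 1*(-200))) = (452 + (1/2)*(-8 - 14 - 18*20)/20)*(-501 + (15 + 200)) = (452 + (1/2)*(1/20)*(-8 - 14 - 360))*(-501 + 215) = (452 + (1/2)*(1/20)*(-382))*(-286) = (452 - 191/20)*(-286) = (8849/20)*(-286) = -1265407/10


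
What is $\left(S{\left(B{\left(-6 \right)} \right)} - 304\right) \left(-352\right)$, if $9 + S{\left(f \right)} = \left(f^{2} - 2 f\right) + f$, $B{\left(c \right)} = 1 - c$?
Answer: $95392$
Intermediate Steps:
$S{\left(f \right)} = -9 + f^{2} - f$ ($S{\left(f \right)} = -9 + \left(\left(f^{2} - 2 f\right) + f\right) = -9 + \left(f^{2} - f\right) = -9 + f^{2} - f$)
$\left(S{\left(B{\left(-6 \right)} \right)} - 304\right) \left(-352\right) = \left(\left(-9 + \left(1 - -6\right)^{2} - \left(1 - -6\right)\right) - 304\right) \left(-352\right) = \left(\left(-9 + \left(1 + 6\right)^{2} - \left(1 + 6\right)\right) - 304\right) \left(-352\right) = \left(\left(-9 + 7^{2} - 7\right) - 304\right) \left(-352\right) = \left(\left(-9 + 49 - 7\right) - 304\right) \left(-352\right) = \left(33 - 304\right) \left(-352\right) = \left(-271\right) \left(-352\right) = 95392$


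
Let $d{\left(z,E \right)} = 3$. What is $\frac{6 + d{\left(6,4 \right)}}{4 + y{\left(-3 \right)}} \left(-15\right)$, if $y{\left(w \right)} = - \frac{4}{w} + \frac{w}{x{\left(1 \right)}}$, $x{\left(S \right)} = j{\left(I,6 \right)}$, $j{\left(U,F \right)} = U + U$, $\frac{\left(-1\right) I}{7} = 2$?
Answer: $- \frac{11340}{457} \approx -24.814$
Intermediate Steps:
$I = -14$ ($I = \left(-7\right) 2 = -14$)
$j{\left(U,F \right)} = 2 U$
$x{\left(S \right)} = -28$ ($x{\left(S \right)} = 2 \left(-14\right) = -28$)
$y{\left(w \right)} = - \frac{4}{w} - \frac{w}{28}$ ($y{\left(w \right)} = - \frac{4}{w} + \frac{w}{-28} = - \frac{4}{w} + w \left(- \frac{1}{28}\right) = - \frac{4}{w} - \frac{w}{28}$)
$\frac{6 + d{\left(6,4 \right)}}{4 + y{\left(-3 \right)}} \left(-15\right) = \frac{6 + 3}{4 - \left(- \frac{3}{28} + \frac{4}{-3}\right)} \left(-15\right) = \frac{9}{4 + \left(\left(-4\right) \left(- \frac{1}{3}\right) + \frac{3}{28}\right)} \left(-15\right) = \frac{9}{4 + \left(\frac{4}{3} + \frac{3}{28}\right)} \left(-15\right) = \frac{9}{4 + \frac{121}{84}} \left(-15\right) = \frac{9}{\frac{457}{84}} \left(-15\right) = 9 \cdot \frac{84}{457} \left(-15\right) = \frac{756}{457} \left(-15\right) = - \frac{11340}{457}$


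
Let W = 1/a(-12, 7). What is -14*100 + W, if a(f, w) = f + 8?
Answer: -5601/4 ≈ -1400.3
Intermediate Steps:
a(f, w) = 8 + f
W = -1/4 (W = 1/(8 - 12) = 1/(-4) = -1/4 ≈ -0.25000)
-14*100 + W = -14*100 - 1/4 = -1400 - 1/4 = -5601/4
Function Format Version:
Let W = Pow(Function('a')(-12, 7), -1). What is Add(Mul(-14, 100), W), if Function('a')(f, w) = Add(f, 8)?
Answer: Rational(-5601, 4) ≈ -1400.3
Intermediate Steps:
Function('a')(f, w) = Add(8, f)
W = Rational(-1, 4) (W = Pow(Add(8, -12), -1) = Pow(-4, -1) = Rational(-1, 4) ≈ -0.25000)
Add(Mul(-14, 100), W) = Add(Mul(-14, 100), Rational(-1, 4)) = Add(-1400, Rational(-1, 4)) = Rational(-5601, 4)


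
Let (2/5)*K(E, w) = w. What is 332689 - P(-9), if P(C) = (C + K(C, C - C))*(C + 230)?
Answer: 334678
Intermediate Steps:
K(E, w) = 5*w/2
P(C) = C*(230 + C) (P(C) = (C + 5*(C - C)/2)*(C + 230) = (C + (5/2)*0)*(230 + C) = (C + 0)*(230 + C) = C*(230 + C))
332689 - P(-9) = 332689 - (-9)*(230 - 9) = 332689 - (-9)*221 = 332689 - 1*(-1989) = 332689 + 1989 = 334678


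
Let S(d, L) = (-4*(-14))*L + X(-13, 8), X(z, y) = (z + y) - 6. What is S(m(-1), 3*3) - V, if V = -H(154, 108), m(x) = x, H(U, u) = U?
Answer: 647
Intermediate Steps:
X(z, y) = -6 + y + z (X(z, y) = (y + z) - 6 = -6 + y + z)
V = -154 (V = -1*154 = -154)
S(d, L) = -11 + 56*L (S(d, L) = (-4*(-14))*L + (-6 + 8 - 13) = 56*L - 11 = -11 + 56*L)
S(m(-1), 3*3) - V = (-11 + 56*(3*3)) - 1*(-154) = (-11 + 56*9) + 154 = (-11 + 504) + 154 = 493 + 154 = 647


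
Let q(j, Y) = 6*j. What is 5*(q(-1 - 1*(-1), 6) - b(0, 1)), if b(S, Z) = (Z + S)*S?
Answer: 0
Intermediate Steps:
b(S, Z) = S*(S + Z) (b(S, Z) = (S + Z)*S = S*(S + Z))
5*(q(-1 - 1*(-1), 6) - b(0, 1)) = 5*(6*(-1 - 1*(-1)) - 0*(0 + 1)) = 5*(6*(-1 + 1) - 0) = 5*(6*0 - 1*0) = 5*(0 + 0) = 5*0 = 0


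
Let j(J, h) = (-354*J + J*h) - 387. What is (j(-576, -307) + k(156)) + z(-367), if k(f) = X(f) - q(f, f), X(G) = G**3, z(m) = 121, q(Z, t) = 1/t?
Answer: 651594215/156 ≈ 4.1769e+6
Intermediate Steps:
j(J, h) = -387 - 354*J + J*h
k(f) = f**3 - 1/f
(j(-576, -307) + k(156)) + z(-367) = ((-387 - 354*(-576) - 576*(-307)) + (-1 + 156**4)/156) + 121 = ((-387 + 203904 + 176832) + (-1 + 592240896)/156) + 121 = (380349 + (1/156)*592240895) + 121 = (380349 + 592240895/156) + 121 = 651575339/156 + 121 = 651594215/156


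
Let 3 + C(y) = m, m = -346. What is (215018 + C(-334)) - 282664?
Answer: -67995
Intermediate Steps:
C(y) = -349 (C(y) = -3 - 346 = -349)
(215018 + C(-334)) - 282664 = (215018 - 349) - 282664 = 214669 - 282664 = -67995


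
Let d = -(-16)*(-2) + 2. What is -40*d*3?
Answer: 3600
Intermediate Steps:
d = -30 (d = -4*8 + 2 = -32 + 2 = -30)
-40*d*3 = -40*(-30)*3 = 1200*3 = 3600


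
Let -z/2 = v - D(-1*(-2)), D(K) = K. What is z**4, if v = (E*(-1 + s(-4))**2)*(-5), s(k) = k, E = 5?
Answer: 2472806570256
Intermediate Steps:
v = -625 (v = (5*(-1 - 4)**2)*(-5) = (5*(-5)**2)*(-5) = (5*25)*(-5) = 125*(-5) = -625)
z = 1254 (z = -2*(-625 - (-1)*(-2)) = -2*(-625 - 1*2) = -2*(-625 - 2) = -2*(-627) = 1254)
z**4 = 1254**4 = 2472806570256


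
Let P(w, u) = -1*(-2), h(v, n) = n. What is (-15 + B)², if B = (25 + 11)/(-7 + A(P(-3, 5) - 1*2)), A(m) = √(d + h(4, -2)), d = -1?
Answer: 9*(235*√3 + 1067*I)/(7*√3 + 23*I) ≈ 392.43 + 47.596*I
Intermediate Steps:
P(w, u) = 2
A(m) = I*√3 (A(m) = √(-1 - 2) = √(-3) = I*√3)
B = 36/(-7 + I*√3) (B = (25 + 11)/(-7 + I*√3) = 36/(-7 + I*√3) ≈ -4.8462 - 1.1991*I)
(-15 + B)² = (-15 + (-63/13 - 9*I*√3/13))² = (-258/13 - 9*I*√3/13)²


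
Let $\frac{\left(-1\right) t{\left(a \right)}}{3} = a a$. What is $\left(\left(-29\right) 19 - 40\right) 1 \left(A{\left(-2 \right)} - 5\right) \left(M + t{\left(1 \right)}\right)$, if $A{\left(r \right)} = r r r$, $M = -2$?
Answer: $-38415$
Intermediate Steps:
$A{\left(r \right)} = r^{3}$ ($A{\left(r \right)} = r^{2} r = r^{3}$)
$t{\left(a \right)} = - 3 a^{2}$ ($t{\left(a \right)} = - 3 a a = - 3 a^{2}$)
$\left(\left(-29\right) 19 - 40\right) 1 \left(A{\left(-2 \right)} - 5\right) \left(M + t{\left(1 \right)}\right) = \left(\left(-29\right) 19 - 40\right) 1 \left(\left(-2\right)^{3} - 5\right) \left(-2 - 3 \cdot 1^{2}\right) = \left(-551 - 40\right) 1 \left(-8 - 5\right) \left(-2 - 3\right) = - 591 \cdot 1 \left(-13\right) \left(-2 - 3\right) = - 591 \left(\left(-13\right) \left(-5\right)\right) = \left(-591\right) 65 = -38415$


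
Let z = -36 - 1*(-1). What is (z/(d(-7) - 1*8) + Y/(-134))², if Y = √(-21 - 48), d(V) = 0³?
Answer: 5497921/287296 - 35*I*√69/536 ≈ 19.137 - 0.54241*I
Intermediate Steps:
d(V) = 0
Y = I*√69 (Y = √(-69) = I*√69 ≈ 8.3066*I)
z = -35 (z = -36 + 1 = -35)
(z/(d(-7) - 1*8) + Y/(-134))² = (-35/(0 - 1*8) + (I*√69)/(-134))² = (-35/(0 - 8) + (I*√69)*(-1/134))² = (-35/(-8) - I*√69/134)² = (-35*(-⅛) - I*√69/134)² = (35/8 - I*√69/134)²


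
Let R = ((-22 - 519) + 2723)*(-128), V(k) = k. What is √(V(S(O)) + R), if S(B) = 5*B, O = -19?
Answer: I*√279391 ≈ 528.57*I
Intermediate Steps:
R = -279296 (R = (-541 + 2723)*(-128) = 2182*(-128) = -279296)
√(V(S(O)) + R) = √(5*(-19) - 279296) = √(-95 - 279296) = √(-279391) = I*√279391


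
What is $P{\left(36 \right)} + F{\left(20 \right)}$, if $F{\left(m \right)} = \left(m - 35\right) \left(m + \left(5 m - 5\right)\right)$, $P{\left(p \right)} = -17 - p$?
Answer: $-1778$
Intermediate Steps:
$F{\left(m \right)} = \left(-35 + m\right) \left(-5 + 6 m\right)$ ($F{\left(m \right)} = \left(-35 + m\right) \left(m + \left(-5 + 5 m\right)\right) = \left(-35 + m\right) \left(-5 + 6 m\right)$)
$P{\left(36 \right)} + F{\left(20 \right)} = \left(-17 - 36\right) + \left(175 - 4300 + 6 \cdot 20^{2}\right) = \left(-17 - 36\right) + \left(175 - 4300 + 6 \cdot 400\right) = -53 + \left(175 - 4300 + 2400\right) = -53 - 1725 = -1778$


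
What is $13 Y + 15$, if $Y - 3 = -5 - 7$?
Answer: $-102$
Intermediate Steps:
$Y = -9$ ($Y = 3 - 12 = -9$)
$13 Y + 15 = 13 \left(-9\right) + 15 = -117 + 15 = -102$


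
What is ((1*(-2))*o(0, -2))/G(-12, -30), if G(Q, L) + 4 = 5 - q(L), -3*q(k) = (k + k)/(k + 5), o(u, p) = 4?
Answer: -40/9 ≈ -4.4444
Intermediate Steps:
q(k) = -2*k/(3*(5 + k)) (q(k) = -(k + k)/(3*(k + 5)) = -2*k/(3*(5 + k)))
G(Q, L) = 1 + 2*L/(15 + 3*L) (G(Q, L) = -4 + (5 - (-2)*L/(15 + 3*L)) = -4 + (5 + 2*L/(15 + 3*L)) = 1 + 2*L/(15 + 3*L))
((1*(-2))*o(0, -2))/G(-12, -30) = ((1*(-2))*4)/((5*(3 - 30)/(3*(5 - 30)))) = (-2*4)/(((5/3)*(-27)/(-25))) = -8/((5/3)*(-1/25)*(-27)) = -8/9/5 = -8*5/9 = -40/9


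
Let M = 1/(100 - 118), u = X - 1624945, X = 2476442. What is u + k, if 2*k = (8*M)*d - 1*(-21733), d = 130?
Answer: 15522023/18 ≈ 8.6234e+5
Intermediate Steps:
u = 851497 (u = 2476442 - 1624945 = 851497)
M = -1/18 (M = 1/(-18) = -1/18 ≈ -0.055556)
k = 195077/18 (k = ((8*(-1/18))*130 - 1*(-21733))/2 = (-4/9*130 + 21733)/2 = (-520/9 + 21733)/2 = (½)*(195077/9) = 195077/18 ≈ 10838.)
u + k = 851497 + 195077/18 = 15522023/18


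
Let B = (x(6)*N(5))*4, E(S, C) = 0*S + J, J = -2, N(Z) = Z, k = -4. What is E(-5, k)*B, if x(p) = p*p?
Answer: -1440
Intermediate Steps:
x(p) = p²
E(S, C) = -2 (E(S, C) = 0*S - 2 = 0 - 2 = -2)
B = 720 (B = (6²*5)*4 = (36*5)*4 = 180*4 = 720)
E(-5, k)*B = -2*720 = -1440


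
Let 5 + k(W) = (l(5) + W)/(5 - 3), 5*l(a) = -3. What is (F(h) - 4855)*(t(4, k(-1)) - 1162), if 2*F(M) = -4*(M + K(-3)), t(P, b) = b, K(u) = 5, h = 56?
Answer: 29060703/5 ≈ 5.8121e+6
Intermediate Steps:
l(a) = -⅗ (l(a) = (⅕)*(-3) = -⅗)
k(W) = -53/10 + W/2 (k(W) = -5 + (-⅗ + W)/(5 - 3) = -5 + (-⅗ + W)/2 = -5 + (-⅗ + W)*(½) = -5 + (-3/10 + W/2) = -53/10 + W/2)
F(M) = -10 - 2*M (F(M) = (-4*(M + 5))/2 = (-4*(5 + M))/2 = (-20 - 4*M)/2 = -10 - 2*M)
(F(h) - 4855)*(t(4, k(-1)) - 1162) = ((-10 - 2*56) - 4855)*((-53/10 + (½)*(-1)) - 1162) = ((-10 - 112) - 4855)*((-53/10 - ½) - 1162) = (-122 - 4855)*(-29/5 - 1162) = -4977*(-5839/5) = 29060703/5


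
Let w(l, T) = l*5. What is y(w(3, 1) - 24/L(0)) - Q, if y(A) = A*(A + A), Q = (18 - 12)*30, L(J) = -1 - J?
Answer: 2862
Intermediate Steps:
w(l, T) = 5*l
Q = 180 (Q = 6*30 = 180)
y(A) = 2*A**2 (y(A) = A*(2*A) = 2*A**2)
y(w(3, 1) - 24/L(0)) - Q = 2*(5*3 - 24/(-1 - 1*0))**2 - 1*180 = 2*(15 - 24/(-1 + 0))**2 - 180 = 2*(15 - 24/(-1))**2 - 180 = 2*(15 - 24*(-1))**2 - 180 = 2*(15 + 24)**2 - 180 = 2*39**2 - 180 = 2*1521 - 180 = 3042 - 180 = 2862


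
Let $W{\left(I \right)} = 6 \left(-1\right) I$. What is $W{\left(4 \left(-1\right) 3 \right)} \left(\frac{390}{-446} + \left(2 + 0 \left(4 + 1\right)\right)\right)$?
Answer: $\frac{18072}{223} \approx 81.04$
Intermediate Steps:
$W{\left(I \right)} = - 6 I$
$W{\left(4 \left(-1\right) 3 \right)} \left(\frac{390}{-446} + \left(2 + 0 \left(4 + 1\right)\right)\right) = - 6 \cdot 4 \left(-1\right) 3 \left(\frac{390}{-446} + \left(2 + 0 \left(4 + 1\right)\right)\right) = - 6 \left(\left(-4\right) 3\right) \left(390 \left(- \frac{1}{446}\right) + \left(2 + 0 \cdot 5\right)\right) = \left(-6\right) \left(-12\right) \left(- \frac{195}{223} + \left(2 + 0\right)\right) = 72 \left(- \frac{195}{223} + 2\right) = 72 \cdot \frac{251}{223} = \frac{18072}{223}$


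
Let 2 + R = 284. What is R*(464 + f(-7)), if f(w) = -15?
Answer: 126618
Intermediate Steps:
R = 282 (R = -2 + 284 = 282)
R*(464 + f(-7)) = 282*(464 - 15) = 282*449 = 126618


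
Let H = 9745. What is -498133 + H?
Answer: -488388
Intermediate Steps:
-498133 + H = -498133 + 9745 = -488388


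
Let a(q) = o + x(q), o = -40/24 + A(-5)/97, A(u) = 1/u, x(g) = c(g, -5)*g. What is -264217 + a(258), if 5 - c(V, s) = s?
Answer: -380684263/1455 ≈ -2.6164e+5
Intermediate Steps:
c(V, s) = 5 - s
x(g) = 10*g (x(g) = (5 - 1*(-5))*g = (5 + 5)*g = 10*g)
o = -2428/1455 (o = -40/24 + 1/(-5*97) = -40*1/24 - 1/5*1/97 = -5/3 - 1/485 = -2428/1455 ≈ -1.6687)
a(q) = -2428/1455 + 10*q
-264217 + a(258) = -264217 + (-2428/1455 + 10*258) = -264217 + (-2428/1455 + 2580) = -264217 + 3751472/1455 = -380684263/1455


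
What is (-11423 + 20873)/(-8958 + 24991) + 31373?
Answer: 503012759/16033 ≈ 31374.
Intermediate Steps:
(-11423 + 20873)/(-8958 + 24991) + 31373 = 9450/16033 + 31373 = 503012759/16033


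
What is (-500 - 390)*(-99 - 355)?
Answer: 404060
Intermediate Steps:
(-500 - 390)*(-99 - 355) = -890*(-454) = 404060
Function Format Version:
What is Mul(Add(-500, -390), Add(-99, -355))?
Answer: 404060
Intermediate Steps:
Mul(Add(-500, -390), Add(-99, -355)) = Mul(-890, -454) = 404060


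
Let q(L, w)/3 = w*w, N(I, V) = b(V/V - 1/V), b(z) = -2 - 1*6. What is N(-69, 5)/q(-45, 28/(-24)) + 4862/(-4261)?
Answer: -647294/208789 ≈ -3.1002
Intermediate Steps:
b(z) = -8 (b(z) = -2 - 6 = -8)
N(I, V) = -8
q(L, w) = 3*w² (q(L, w) = 3*(w*w) = 3*w²)
N(-69, 5)/q(-45, 28/(-24)) + 4862/(-4261) = -8/(3*(28/(-24))²) + 4862/(-4261) = -8/(3*(28*(-1/24))²) + 4862*(-1/4261) = -8/(3*(-7/6)²) - 4862/4261 = -8/(3*(49/36)) - 4862/4261 = -8/49/12 - 4862/4261 = -8*12/49 - 4862/4261 = -96/49 - 4862/4261 = -647294/208789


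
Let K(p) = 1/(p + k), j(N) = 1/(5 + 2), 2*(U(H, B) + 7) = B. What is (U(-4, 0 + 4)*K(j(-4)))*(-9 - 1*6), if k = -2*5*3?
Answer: -525/209 ≈ -2.5120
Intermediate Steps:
U(H, B) = -7 + B/2
j(N) = 1/7
k = -30 (k = -10*3 = -30)
K(p) = 1/(-30 + p) (K(p) = 1/(p - 30) = 1/(-30 + p))
(U(-4, 0 + 4)*K(j(-4)))*(-9 - 1*6) = ((-7 + (0 + 4)/2)/(-30 + 1/7))*(-9 - 1*6) = ((-7 + (1/2)*4)/(-209/7))*(-9 - 6) = ((-7 + 2)*(-7/209))*(-15) = -5*(-7/209)*(-15) = (35/209)*(-15) = -525/209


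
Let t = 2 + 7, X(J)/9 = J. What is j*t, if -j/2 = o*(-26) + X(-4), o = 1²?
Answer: 1116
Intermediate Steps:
X(J) = 9*J
o = 1
j = 124 (j = -2*(1*(-26) + 9*(-4)) = -2*(-26 - 36) = -2*(-62) = 124)
t = 9
j*t = 124*9 = 1116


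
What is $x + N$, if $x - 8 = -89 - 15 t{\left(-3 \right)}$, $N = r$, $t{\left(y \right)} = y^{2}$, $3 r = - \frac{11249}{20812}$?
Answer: $- \frac{13497425}{62436} \approx -216.18$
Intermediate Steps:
$r = - \frac{11249}{62436}$ ($r = \frac{\left(-11249\right) \frac{1}{20812}}{3} = \frac{1}{3} \left(- \frac{11249}{20812}\right) = - \frac{11249}{62436} \approx -0.18017$)
$N = - \frac{11249}{62436} \approx -0.18017$
$x = -216$ ($x = 8 - \left(89 + 15 \left(-3\right)^{2}\right) = 8 - 224 = -216$)
$x + N = -216 - \frac{11249}{62436} = - \frac{13497425}{62436}$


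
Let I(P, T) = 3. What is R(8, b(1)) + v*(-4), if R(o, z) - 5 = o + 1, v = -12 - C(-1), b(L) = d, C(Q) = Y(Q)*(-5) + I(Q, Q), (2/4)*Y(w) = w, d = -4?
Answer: 114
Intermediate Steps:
Y(w) = 2*w
C(Q) = 3 - 10*Q (C(Q) = (2*Q)*(-5) + 3 = -10*Q + 3 = 3 - 10*Q)
b(L) = -4
v = -25 (v = -12 - (3 - 10*(-1)) = -12 - (3 + 10) = -12 - 1*13 = -12 - 13 = -25)
R(o, z) = 6 + o (R(o, z) = 5 + (o + 1) = 5 + (1 + o) = 6 + o)
R(8, b(1)) + v*(-4) = (6 + 8) - 25*(-4) = 14 + 100 = 114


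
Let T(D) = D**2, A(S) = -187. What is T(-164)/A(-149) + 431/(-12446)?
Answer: -334828213/2327402 ≈ -143.86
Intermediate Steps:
T(-164)/A(-149) + 431/(-12446) = (-164)**2/(-187) + 431/(-12446) = 26896*(-1/187) + 431*(-1/12446) = -26896/187 - 431/12446 = -334828213/2327402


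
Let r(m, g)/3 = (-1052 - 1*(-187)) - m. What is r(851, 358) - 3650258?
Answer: -3655406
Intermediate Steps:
r(m, g) = -2595 - 3*m (r(m, g) = 3*((-1052 - 1*(-187)) - m) = 3*((-1052 + 187) - m) = 3*(-865 - m) = -2595 - 3*m)
r(851, 358) - 3650258 = (-2595 - 3*851) - 3650258 = (-2595 - 2553) - 3650258 = -5148 - 3650258 = -3655406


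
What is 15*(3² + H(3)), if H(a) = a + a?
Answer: 225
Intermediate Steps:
H(a) = 2*a
15*(3² + H(3)) = 15*(3² + 2*3) = 15*(9 + 6) = 15*15 = 225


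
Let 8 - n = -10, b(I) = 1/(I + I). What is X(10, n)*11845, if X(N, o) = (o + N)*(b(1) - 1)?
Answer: -165830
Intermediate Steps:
b(I) = 1/(2*I)
n = 18 (n = 8 - 1*(-10) = 8 + 10 = 18)
X(N, o) = -N/2 - o/2 (X(N, o) = (o + N)*((½)/1 - 1) = (N + o)*((½)*1 - 1) = (N + o)*(½ - 1) = (N + o)*(-½) = -N/2 - o/2)
X(10, n)*11845 = (-½*10 - ½*18)*11845 = (-5 - 9)*11845 = -14*11845 = -165830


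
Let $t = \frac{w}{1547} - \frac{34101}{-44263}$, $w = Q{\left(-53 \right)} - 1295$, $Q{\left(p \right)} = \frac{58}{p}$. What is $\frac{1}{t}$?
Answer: $- \frac{3629167633}{244583168} \approx -14.838$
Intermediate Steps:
$w = - \frac{68693}{53}$ ($w = \frac{58}{-53} - 1295 = 58 \left(- \frac{1}{53}\right) - 1295 = - \frac{58}{53} - 1295 = - \frac{68693}{53} \approx -1296.1$)
$t = - \frac{244583168}{3629167633}$ ($t = - \frac{68693}{53 \cdot 1547} - \frac{34101}{-44263} = \left(- \frac{68693}{53}\right) \frac{1}{1547} - - \frac{34101}{44263} = - \frac{68693}{81991} + \frac{34101}{44263} = - \frac{244583168}{3629167633} \approx -0.067394$)
$\frac{1}{t} = \frac{1}{- \frac{244583168}{3629167633}} = - \frac{3629167633}{244583168}$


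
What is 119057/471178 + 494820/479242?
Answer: 145102706377/112904143538 ≈ 1.2852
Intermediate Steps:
119057/471178 + 494820/479242 = 119057*(1/471178) + 494820*(1/479242) = 119057/471178 + 247410/239621 = 145102706377/112904143538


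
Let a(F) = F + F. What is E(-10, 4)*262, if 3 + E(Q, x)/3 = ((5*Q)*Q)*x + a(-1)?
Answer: 1568070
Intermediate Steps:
a(F) = 2*F
E(Q, x) = -15 + 15*x*Q² (E(Q, x) = -9 + 3*(((5*Q)*Q)*x + 2*(-1)) = -9 + 3*((5*Q²)*x - 2) = -9 + 3*(5*x*Q² - 2) = -9 + 3*(-2 + 5*x*Q²) = -9 + (-6 + 15*x*Q²) = -15 + 15*x*Q²)
E(-10, 4)*262 = (-15 + 15*4*(-10)²)*262 = (-15 + 15*4*100)*262 = (-15 + 6000)*262 = 5985*262 = 1568070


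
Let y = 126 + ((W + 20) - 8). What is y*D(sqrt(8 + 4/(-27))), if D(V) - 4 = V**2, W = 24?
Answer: 1920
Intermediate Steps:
D(V) = 4 + V**2
y = 162 (y = 126 + ((24 + 20) - 8) = 126 + (44 - 8) = 126 + 36 = 162)
y*D(sqrt(8 + 4/(-27))) = 162*(4 + (sqrt(8 + 4/(-27)))**2) = 162*(4 + (sqrt(8 + 4*(-1/27)))**2) = 162*(4 + (sqrt(8 - 4/27))**2) = 162*(4 + (sqrt(212/27))**2) = 162*(4 + (2*sqrt(159)/9)**2) = 162*(4 + 212/27) = 162*(320/27) = 1920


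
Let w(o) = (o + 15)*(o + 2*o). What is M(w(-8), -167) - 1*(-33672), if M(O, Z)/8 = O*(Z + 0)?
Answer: 258120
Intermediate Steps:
w(o) = 3*o*(15 + o) (w(o) = (15 + o)*(3*o) = 3*o*(15 + o))
M(O, Z) = 8*O*Z (M(O, Z) = 8*(O*(Z + 0)) = 8*(O*Z) = 8*O*Z)
M(w(-8), -167) - 1*(-33672) = 8*(3*(-8)*(15 - 8))*(-167) - 1*(-33672) = 8*(3*(-8)*7)*(-167) + 33672 = 8*(-168)*(-167) + 33672 = 224448 + 33672 = 258120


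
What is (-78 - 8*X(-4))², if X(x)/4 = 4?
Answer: 42436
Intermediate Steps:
X(x) = 16 (X(x) = 4*4 = 16)
(-78 - 8*X(-4))² = (-78 - 8*16)² = (-78 - 128)² = (-206)² = 42436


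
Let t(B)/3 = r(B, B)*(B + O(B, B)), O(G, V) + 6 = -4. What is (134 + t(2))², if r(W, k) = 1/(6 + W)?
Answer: 17161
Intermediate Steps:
O(G, V) = -10 (O(G, V) = -6 - 4 = -10)
t(B) = 3*(-10 + B)/(6 + B) (t(B) = 3*((B - 10)/(6 + B)) = 3*((-10 + B)/(6 + B)) = 3*(-10 + B)/(6 + B))
(134 + t(2))² = (134 + 3*(-10 + 2)/(6 + 2))² = (134 + 3*(-8)/8)² = (134 + 3*(⅛)*(-8))² = (134 - 3)² = 131² = 17161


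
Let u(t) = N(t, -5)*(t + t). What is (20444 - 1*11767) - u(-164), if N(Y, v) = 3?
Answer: 9661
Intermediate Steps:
u(t) = 6*t (u(t) = 3*(t + t) = 3*(2*t) = 6*t)
(20444 - 1*11767) - u(-164) = (20444 - 1*11767) - 6*(-164) = (20444 - 11767) - 1*(-984) = 8677 + 984 = 9661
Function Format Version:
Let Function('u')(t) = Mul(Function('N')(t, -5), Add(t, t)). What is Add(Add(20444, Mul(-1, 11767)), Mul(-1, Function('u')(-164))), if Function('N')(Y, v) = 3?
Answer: 9661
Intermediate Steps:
Function('u')(t) = Mul(6, t) (Function('u')(t) = Mul(3, Add(t, t)) = Mul(3, Mul(2, t)) = Mul(6, t))
Add(Add(20444, Mul(-1, 11767)), Mul(-1, Function('u')(-164))) = Add(Add(20444, Mul(-1, 11767)), Mul(-1, Mul(6, -164))) = Add(Add(20444, -11767), Mul(-1, -984)) = Add(8677, 984) = 9661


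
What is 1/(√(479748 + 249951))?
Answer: √729699/729699 ≈ 0.0011707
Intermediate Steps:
1/(√(479748 + 249951)) = 1/(√729699) = √729699/729699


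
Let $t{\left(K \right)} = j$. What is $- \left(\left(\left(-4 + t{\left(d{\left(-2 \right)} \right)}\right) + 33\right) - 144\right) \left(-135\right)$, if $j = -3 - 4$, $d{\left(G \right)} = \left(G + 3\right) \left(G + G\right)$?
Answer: $-16470$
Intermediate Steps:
$d{\left(G \right)} = 2 G \left(3 + G\right)$ ($d{\left(G \right)} = \left(3 + G\right) 2 G = 2 G \left(3 + G\right)$)
$j = -7$
$t{\left(K \right)} = -7$
$- \left(\left(\left(-4 + t{\left(d{\left(-2 \right)} \right)}\right) + 33\right) - 144\right) \left(-135\right) = - \left(\left(\left(-4 - 7\right) + 33\right) - 144\right) \left(-135\right) = - \left(\left(-11 + 33\right) - 144\right) \left(-135\right) = - \left(22 - 144\right) \left(-135\right) = - \left(-122\right) \left(-135\right) = \left(-1\right) 16470 = -16470$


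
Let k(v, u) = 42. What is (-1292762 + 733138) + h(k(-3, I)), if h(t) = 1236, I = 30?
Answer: -558388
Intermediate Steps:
(-1292762 + 733138) + h(k(-3, I)) = (-1292762 + 733138) + 1236 = -559624 + 1236 = -558388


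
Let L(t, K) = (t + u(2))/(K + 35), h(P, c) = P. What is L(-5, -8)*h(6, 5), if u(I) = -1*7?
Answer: -8/3 ≈ -2.6667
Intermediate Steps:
u(I) = -7
L(t, K) = (-7 + t)/(35 + K) (L(t, K) = (t - 7)/(K + 35) = (-7 + t)/(35 + K))
L(-5, -8)*h(6, 5) = ((-7 - 5)/(35 - 8))*6 = (-12/27)*6 = ((1/27)*(-12))*6 = -4/9*6 = -8/3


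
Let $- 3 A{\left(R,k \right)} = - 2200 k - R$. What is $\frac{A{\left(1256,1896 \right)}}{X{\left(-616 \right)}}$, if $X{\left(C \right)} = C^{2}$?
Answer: $\frac{521557}{142296} \approx 3.6653$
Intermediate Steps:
$A{\left(R,k \right)} = \frac{R}{3} + \frac{2200 k}{3}$ ($A{\left(R,k \right)} = - \frac{- 2200 k - R}{3} = - \frac{- R - 2200 k}{3} = \frac{R}{3} + \frac{2200 k}{3}$)
$\frac{A{\left(1256,1896 \right)}}{X{\left(-616 \right)}} = \frac{\frac{1}{3} \cdot 1256 + \frac{2200}{3} \cdot 1896}{\left(-616\right)^{2}} = \frac{\frac{1256}{3} + 1390400}{379456} = \frac{4172456}{3} \cdot \frac{1}{379456} = \frac{521557}{142296}$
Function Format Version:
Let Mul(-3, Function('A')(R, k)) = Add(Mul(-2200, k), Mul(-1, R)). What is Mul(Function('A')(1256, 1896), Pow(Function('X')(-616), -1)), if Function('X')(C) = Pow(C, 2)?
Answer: Rational(521557, 142296) ≈ 3.6653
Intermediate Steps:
Function('A')(R, k) = Add(Mul(Rational(1, 3), R), Mul(Rational(2200, 3), k)) (Function('A')(R, k) = Mul(Rational(-1, 3), Add(Mul(-2200, k), Mul(-1, R))) = Mul(Rational(-1, 3), Add(Mul(-1, R), Mul(-2200, k))) = Add(Mul(Rational(1, 3), R), Mul(Rational(2200, 3), k)))
Mul(Function('A')(1256, 1896), Pow(Function('X')(-616), -1)) = Mul(Add(Mul(Rational(1, 3), 1256), Mul(Rational(2200, 3), 1896)), Pow(Pow(-616, 2), -1)) = Mul(Add(Rational(1256, 3), 1390400), Pow(379456, -1)) = Mul(Rational(4172456, 3), Rational(1, 379456)) = Rational(521557, 142296)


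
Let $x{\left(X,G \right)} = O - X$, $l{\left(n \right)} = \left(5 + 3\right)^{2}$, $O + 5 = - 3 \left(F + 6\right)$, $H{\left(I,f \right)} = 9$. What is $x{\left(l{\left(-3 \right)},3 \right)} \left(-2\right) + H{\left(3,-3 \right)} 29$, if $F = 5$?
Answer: $465$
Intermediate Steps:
$O = -38$ ($O = -5 - 3 \left(5 + 6\right) = -5 - 33 = -38$)
$l{\left(n \right)} = 64$ ($l{\left(n \right)} = 8^{2} = 64$)
$x{\left(X,G \right)} = -38 - X$
$x{\left(l{\left(-3 \right)},3 \right)} \left(-2\right) + H{\left(3,-3 \right)} 29 = \left(-38 - 64\right) \left(-2\right) + 9 \cdot 29 = \left(-38 - 64\right) \left(-2\right) + 261 = \left(-102\right) \left(-2\right) + 261 = 204 + 261 = 465$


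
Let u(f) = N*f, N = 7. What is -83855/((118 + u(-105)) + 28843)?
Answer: -83855/28226 ≈ -2.9708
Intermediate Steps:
u(f) = 7*f
-83855/((118 + u(-105)) + 28843) = -83855/((118 + 7*(-105)) + 28843) = -83855/((118 - 735) + 28843) = -83855/(-617 + 28843) = -83855/28226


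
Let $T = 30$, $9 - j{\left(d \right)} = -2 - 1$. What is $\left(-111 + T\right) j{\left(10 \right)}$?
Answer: $-972$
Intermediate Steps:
$j{\left(d \right)} = 12$ ($j{\left(d \right)} = 9 - \left(-2 - 1\right) = 9 - -3 = 9 + 3 = 12$)
$\left(-111 + T\right) j{\left(10 \right)} = \left(-111 + 30\right) 12 = \left(-81\right) 12 = -972$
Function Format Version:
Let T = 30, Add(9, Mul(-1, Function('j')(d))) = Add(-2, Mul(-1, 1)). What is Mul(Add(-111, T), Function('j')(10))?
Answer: -972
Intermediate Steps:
Function('j')(d) = 12 (Function('j')(d) = Add(9, Mul(-1, Add(-2, Mul(-1, 1)))) = Add(9, Mul(-1, Add(-2, -1))) = Add(9, Mul(-1, -3)) = Add(9, 3) = 12)
Mul(Add(-111, T), Function('j')(10)) = Mul(Add(-111, 30), 12) = Mul(-81, 12) = -972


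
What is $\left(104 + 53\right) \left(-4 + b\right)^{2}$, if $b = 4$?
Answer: $0$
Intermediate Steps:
$\left(104 + 53\right) \left(-4 + b\right)^{2} = \left(104 + 53\right) \left(-4 + 4\right)^{2} = 157 \cdot 0^{2} = 157 \cdot 0 = 0$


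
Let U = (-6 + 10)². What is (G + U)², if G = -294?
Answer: 77284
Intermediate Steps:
U = 16 (U = 4² = 16)
(G + U)² = (-294 + 16)² = (-278)² = 77284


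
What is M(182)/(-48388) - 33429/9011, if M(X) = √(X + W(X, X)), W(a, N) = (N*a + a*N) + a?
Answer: -33429/9011 - √16653/24194 ≈ -3.7151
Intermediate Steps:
W(a, N) = a + 2*N*a (W(a, N) = (N*a + N*a) + a = 2*N*a + a = a + 2*N*a)
M(X) = √(X + X*(1 + 2*X))
M(182)/(-48388) - 33429/9011 = (√2*√(182*(1 + 182)))/(-48388) - 33429/9011 = (√2*√(182*183))*(-1/48388) - 33429*1/9011 = (√2*√33306)*(-1/48388) - 33429/9011 = (2*√16653)*(-1/48388) - 33429/9011 = -√16653/24194 - 33429/9011 = -33429/9011 - √16653/24194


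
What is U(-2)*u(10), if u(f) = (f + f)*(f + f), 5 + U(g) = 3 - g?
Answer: 0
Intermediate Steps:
U(g) = -2 - g (U(g) = -5 + (3 - g) = -2 - g)
u(f) = 4*f² (u(f) = (2*f)*(2*f) = 4*f²)
U(-2)*u(10) = (-2 - 1*(-2))*(4*10²) = (-2 + 2)*(4*100) = 0*400 = 0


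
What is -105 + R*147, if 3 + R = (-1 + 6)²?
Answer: 3129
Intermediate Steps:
R = 22 (R = -3 + (-1 + 6)² = -3 + 5² = -3 + 25 = 22)
-105 + R*147 = -105 + 22*147 = -105 + 3234 = 3129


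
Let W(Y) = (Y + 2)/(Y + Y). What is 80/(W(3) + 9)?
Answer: 480/59 ≈ 8.1356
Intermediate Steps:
W(Y) = (2 + Y)/(2*Y) (W(Y) = (2 + Y)/((2*Y)) = (2 + Y)*(1/(2*Y)) = (2 + Y)/(2*Y))
80/(W(3) + 9) = 80/((½)*(2 + 3)/3 + 9) = 80/((½)*(⅓)*5 + 9) = 80/(⅚ + 9) = 80/(59/6) = (6/59)*80 = 480/59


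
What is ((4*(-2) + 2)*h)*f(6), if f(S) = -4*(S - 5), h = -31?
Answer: -744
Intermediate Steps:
f(S) = 20 - 4*S (f(S) = -4*(-5 + S) = 20 - 4*S)
((4*(-2) + 2)*h)*f(6) = ((4*(-2) + 2)*(-31))*(20 - 4*6) = ((-8 + 2)*(-31))*(20 - 24) = -6*(-31)*(-4) = 186*(-4) = -744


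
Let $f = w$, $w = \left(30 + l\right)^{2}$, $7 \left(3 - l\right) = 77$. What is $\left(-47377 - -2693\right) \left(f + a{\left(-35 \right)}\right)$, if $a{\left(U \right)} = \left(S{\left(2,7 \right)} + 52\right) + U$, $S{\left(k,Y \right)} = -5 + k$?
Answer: $-22252632$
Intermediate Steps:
$l = -8$ ($l = 3 - 11 = -8$)
$a{\left(U \right)} = 49 + U$ ($a{\left(U \right)} = \left(\left(-5 + 2\right) + 52\right) + U = \left(-3 + 52\right) + U = 49 + U$)
$w = 484$ ($w = \left(30 - 8\right)^{2} = 22^{2} = 484$)
$f = 484$
$\left(-47377 - -2693\right) \left(f + a{\left(-35 \right)}\right) = \left(-47377 - -2693\right) \left(484 + \left(49 - 35\right)\right) = \left(-47377 + \left(-18888 + 21581\right)\right) \left(484 + 14\right) = \left(-47377 + 2693\right) 498 = \left(-44684\right) 498 = -22252632$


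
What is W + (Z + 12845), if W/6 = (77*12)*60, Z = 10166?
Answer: 355651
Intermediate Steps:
W = 332640 (W = 6*((77*12)*60) = 6*(924*60) = 6*55440 = 332640)
W + (Z + 12845) = 332640 + (10166 + 12845) = 332640 + 23011 = 355651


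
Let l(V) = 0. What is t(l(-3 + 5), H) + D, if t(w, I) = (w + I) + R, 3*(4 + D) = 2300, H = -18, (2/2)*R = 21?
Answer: 2297/3 ≈ 765.67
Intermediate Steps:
R = 21
D = 2288/3 (D = -4 + (⅓)*2300 = -4 + 2300/3 = 2288/3 ≈ 762.67)
t(w, I) = 21 + I + w (t(w, I) = (w + I) + 21 = (I + w) + 21 = 21 + I + w)
t(l(-3 + 5), H) + D = (21 - 18 + 0) + 2288/3 = 3 + 2288/3 = 2297/3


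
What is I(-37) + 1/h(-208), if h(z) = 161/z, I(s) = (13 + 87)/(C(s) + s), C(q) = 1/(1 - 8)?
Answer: -8339/2093 ≈ -3.9842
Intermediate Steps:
C(q) = -⅐ (C(q) = 1/(-7) = -⅐)
I(s) = 100/(-⅐ + s) (I(s) = (13 + 87)/(-⅐ + s) = 100/(-⅐ + s))
I(-37) + 1/h(-208) = 700/(-1 + 7*(-37)) + 1/(161/(-208)) = 700/(-1 - 259) + 1/(161*(-1/208)) = 700/(-260) + 1/(-161/208) = 700*(-1/260) - 208/161 = -35/13 - 208/161 = -8339/2093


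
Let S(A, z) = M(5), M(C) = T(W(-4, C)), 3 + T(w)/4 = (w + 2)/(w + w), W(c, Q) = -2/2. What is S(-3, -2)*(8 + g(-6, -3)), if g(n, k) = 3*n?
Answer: 140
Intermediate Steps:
W(c, Q) = -1 (W(c, Q) = -2*½ = -1)
T(w) = -12 + 2*(2 + w)/w (T(w) = -12 + 4*((w + 2)/(w + w)) = -12 + 4*((2 + w)/((2*w))) = -12 + 4*((2 + w)*(1/(2*w))) = -12 + 4*((2 + w)/(2*w)) = -12 + 2*(2 + w)/w)
M(C) = -14 (M(C) = -10 + 4/(-1) = -10 + 4*(-1) = -10 - 4 = -14)
S(A, z) = -14
S(-3, -2)*(8 + g(-6, -3)) = -14*(8 + 3*(-6)) = -14*(8 - 18) = -14*(-10) = 140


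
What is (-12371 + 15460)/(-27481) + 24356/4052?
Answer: 164202652/27838253 ≈ 5.8985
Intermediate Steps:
(-12371 + 15460)/(-27481) + 24356/4052 = 3089*(-1/27481) + 24356*(1/4052) = -3089/27481 + 6089/1013 = 164202652/27838253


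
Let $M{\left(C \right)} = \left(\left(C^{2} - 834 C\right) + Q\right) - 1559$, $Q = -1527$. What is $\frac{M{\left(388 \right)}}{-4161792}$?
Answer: $\frac{88067}{2080896} \approx 0.042322$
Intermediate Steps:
$M{\left(C \right)} = -3086 + C^{2} - 834 C$ ($M{\left(C \right)} = \left(\left(C^{2} - 834 C\right) - 1527\right) - 1559 = \left(-1527 + C^{2} - 834 C\right) - 1559 = -3086 + C^{2} - 834 C$)
$\frac{M{\left(388 \right)}}{-4161792} = \frac{-3086 + 388^{2} - 323592}{-4161792} = \left(-3086 + 150544 - 323592\right) \left(- \frac{1}{4161792}\right) = \left(-176134\right) \left(- \frac{1}{4161792}\right) = \frac{88067}{2080896}$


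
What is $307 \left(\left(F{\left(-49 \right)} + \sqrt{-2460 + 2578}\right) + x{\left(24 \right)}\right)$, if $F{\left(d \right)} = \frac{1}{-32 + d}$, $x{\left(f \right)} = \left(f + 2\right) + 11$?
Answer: $\frac{919772}{81} + 307 \sqrt{118} \approx 14690.0$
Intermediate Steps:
$x{\left(f \right)} = 13 + f$ ($x{\left(f \right)} = \left(2 + f\right) + 11 = 13 + f$)
$307 \left(\left(F{\left(-49 \right)} + \sqrt{-2460 + 2578}\right) + x{\left(24 \right)}\right) = 307 \left(\left(\frac{1}{-32 - 49} + \sqrt{-2460 + 2578}\right) + \left(13 + 24\right)\right) = 307 \left(\left(\frac{1}{-81} + \sqrt{118}\right) + 37\right) = 307 \left(\left(- \frac{1}{81} + \sqrt{118}\right) + 37\right) = 307 \left(\frac{2996}{81} + \sqrt{118}\right) = \frac{919772}{81} + 307 \sqrt{118}$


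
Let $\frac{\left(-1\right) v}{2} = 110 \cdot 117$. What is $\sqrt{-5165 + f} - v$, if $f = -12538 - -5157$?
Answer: $25740 + 3 i \sqrt{1394} \approx 25740.0 + 112.01 i$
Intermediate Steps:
$f = -7381$ ($f = -12538 + 5157 = -7381$)
$v = -25740$ ($v = - 2 \cdot 110 \cdot 117 = \left(-2\right) 12870 = -25740$)
$\sqrt{-5165 + f} - v = \sqrt{-5165 - 7381} - -25740 = \sqrt{-12546} + 25740 = 3 i \sqrt{1394} + 25740 = 25740 + 3 i \sqrt{1394}$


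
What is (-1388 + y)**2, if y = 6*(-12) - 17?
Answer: 2181529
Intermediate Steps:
y = -89 (y = -72 - 17 = -89)
(-1388 + y)**2 = (-1388 - 89)**2 = (-1477)**2 = 2181529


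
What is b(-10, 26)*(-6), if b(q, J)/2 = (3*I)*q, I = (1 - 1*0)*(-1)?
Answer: -360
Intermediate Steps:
I = -1 (I = (1 + 0)*(-1) = 1*(-1) = -1)
b(q, J) = -6*q (b(q, J) = 2*((3*(-1))*q) = 2*(-3*q) = -6*q)
b(-10, 26)*(-6) = -6*(-10)*(-6) = 60*(-6) = -360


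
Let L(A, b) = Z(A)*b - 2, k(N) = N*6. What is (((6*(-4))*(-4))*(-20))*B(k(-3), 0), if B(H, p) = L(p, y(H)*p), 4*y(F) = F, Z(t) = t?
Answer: 3840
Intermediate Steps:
y(F) = F/4
k(N) = 6*N
L(A, b) = -2 + A*b (L(A, b) = A*b - 2 = -2 + A*b)
B(H, p) = -2 + H*p**2/4 (B(H, p) = -2 + p*((H/4)*p) = -2 + p*(H*p/4) = -2 + H*p**2/4)
(((6*(-4))*(-4))*(-20))*B(k(-3), 0) = (((6*(-4))*(-4))*(-20))*(-2 + (1/4)*(6*(-3))*0**2) = (-24*(-4)*(-20))*(-2 + (1/4)*(-18)*0) = (96*(-20))*(-2 + 0) = -1920*(-2) = 3840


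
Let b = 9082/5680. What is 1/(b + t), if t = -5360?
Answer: -2840/15217859 ≈ -0.00018662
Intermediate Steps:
b = 4541/2840 (b = 9082*(1/5680) = 4541/2840 ≈ 1.5989)
1/(b + t) = 1/(4541/2840 - 5360) = 1/(-15217859/2840) = -2840/15217859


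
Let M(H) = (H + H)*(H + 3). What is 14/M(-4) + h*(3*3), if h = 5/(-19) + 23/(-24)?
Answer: -1405/152 ≈ -9.2434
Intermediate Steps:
M(H) = 2*H*(3 + H) (M(H) = (2*H)*(3 + H) = 2*H*(3 + H))
h = -557/456 (h = 5*(-1/19) + 23*(-1/24) = -5/19 - 23/24 = -557/456 ≈ -1.2215)
14/M(-4) + h*(3*3) = 14/((2*(-4)*(3 - 4))) - 557*3/152 = 14/((2*(-4)*(-1))) - 557/456*9 = 14/8 - 1671/152 = 14*(1/8) - 1671/152 = 7/4 - 1671/152 = -1405/152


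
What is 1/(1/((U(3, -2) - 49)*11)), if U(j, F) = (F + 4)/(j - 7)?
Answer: -1089/2 ≈ -544.50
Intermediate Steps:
U(j, F) = (4 + F)/(-7 + j)
1/(1/((U(3, -2) - 49)*11)) = 1/(1/(((4 - 2)/(-7 + 3) - 49)*11)) = 1/(1/((2/(-4) - 49)*11)) = 1/(1/((-¼*2 - 49)*11)) = 1/(1/((-½ - 49)*11)) = 1/(1/(-99/2*11)) = 1/(1/(-1089/2)) = 1/(-2/1089) = -1089/2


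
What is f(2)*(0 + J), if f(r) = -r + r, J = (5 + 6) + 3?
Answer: 0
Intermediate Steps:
J = 14 (J = 11 + 3 = 14)
f(r) = 0
f(2)*(0 + J) = 0*(0 + 14) = 0*14 = 0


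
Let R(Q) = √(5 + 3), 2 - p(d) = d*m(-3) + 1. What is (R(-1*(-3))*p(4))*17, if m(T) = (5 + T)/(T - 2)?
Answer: 442*√2/5 ≈ 125.02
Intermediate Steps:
m(T) = (5 + T)/(-2 + T)
p(d) = 1 + 2*d/5 (p(d) = 2 - (d*((5 - 3)/(-2 - 3)) + 1) = 2 - (d*(2/(-5)) + 1) = 2 - (d*(-⅕*2) + 1) = 2 - (d*(-⅖) + 1) = 2 - (-2*d/5 + 1) = 2 - (1 - 2*d/5) = 2 + (-1 + 2*d/5) = 1 + 2*d/5)
R(Q) = 2*√2 (R(Q) = √8 = 2*√2)
(R(-1*(-3))*p(4))*17 = ((2*√2)*(1 + (⅖)*4))*17 = ((2*√2)*(1 + 8/5))*17 = ((2*√2)*(13/5))*17 = (26*√2/5)*17 = 442*√2/5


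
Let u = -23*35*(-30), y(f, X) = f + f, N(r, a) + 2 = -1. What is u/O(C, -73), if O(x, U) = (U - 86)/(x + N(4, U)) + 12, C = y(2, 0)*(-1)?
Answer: 56350/81 ≈ 695.68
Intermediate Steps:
N(r, a) = -3 (N(r, a) = -2 - 1 = -3)
y(f, X) = 2*f
u = 24150 (u = -805*(-30) = 24150)
C = -4 (C = (2*2)*(-1) = 4*(-1) = -4)
O(x, U) = 12 + (-86 + U)/(-3 + x) (O(x, U) = (U - 86)/(x - 3) + 12 = (-86 + U)/(-3 + x) + 12 = 12 + (-86 + U)/(-3 + x))
u/O(C, -73) = 24150/(((-122 - 73 + 12*(-4))/(-3 - 4))) = 24150/(((-122 - 73 - 48)/(-7))) = 24150/((-⅐*(-243))) = 24150/(243/7) = 24150*(7/243) = 56350/81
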